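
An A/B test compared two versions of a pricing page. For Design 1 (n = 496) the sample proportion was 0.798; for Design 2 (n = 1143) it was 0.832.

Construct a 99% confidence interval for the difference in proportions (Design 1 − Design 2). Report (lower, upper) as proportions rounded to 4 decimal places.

(-0.0885, 0.0205)

SE₁ = √(p̂₁(1−p̂₁)/n₁) = √(0.7980·0.2020/496) = 0.01803; SE₂ = √(0.8320·0.1680/1143) = 0.01106.
Independent samples: SE of the difference = √(SE₁² + SE₂²) = √(0.0003250809 + 0.0001223236) = 0.02115.
z* for 99% confidence is 2.576, so the margin of error is 2.576 × 0.02115 = 0.05448.
Point estimate p̂₁ − p̂₂ = 0.7980 − 0.8320 = -0.0340.
-0.0340 ± 0.05448 → (-0.0885, 0.0205).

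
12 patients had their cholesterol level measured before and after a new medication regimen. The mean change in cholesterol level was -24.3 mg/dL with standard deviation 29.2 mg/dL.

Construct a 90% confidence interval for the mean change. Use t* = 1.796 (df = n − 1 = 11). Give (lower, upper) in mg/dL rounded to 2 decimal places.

(-39.44, -9.16)

This is a matched-pairs design, so SE = s_d/√n = 29.2/√12 = 8.4293.
Margin = 1.796 × 8.4293 = 15.1390; the interval is -24.3 ± 15.1390 = (-39.44, -9.16).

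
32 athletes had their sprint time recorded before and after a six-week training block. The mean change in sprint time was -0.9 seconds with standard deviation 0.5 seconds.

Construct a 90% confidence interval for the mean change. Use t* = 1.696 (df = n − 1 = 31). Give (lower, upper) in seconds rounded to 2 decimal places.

This is a matched-pairs design, so SE = s_d/√n = 0.5/√32 = 0.0884.
Margin = 1.696 × 0.0884 = 0.1499; the interval is -0.9 ± 0.1499 = (-1.05, -0.75).

(-1.05, -0.75)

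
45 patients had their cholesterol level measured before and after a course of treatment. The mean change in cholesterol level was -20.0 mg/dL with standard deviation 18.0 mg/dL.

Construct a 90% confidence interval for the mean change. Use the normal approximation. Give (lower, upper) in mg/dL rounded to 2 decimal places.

Paired design: SE = s_d/√n = 18.0/√45 = 2.6833.
z* = 1.645; margin of error = 1.645 × 2.6833 = 4.4140.
-20.0 ± 4.4140 → (-24.41, -15.59).

(-24.41, -15.59)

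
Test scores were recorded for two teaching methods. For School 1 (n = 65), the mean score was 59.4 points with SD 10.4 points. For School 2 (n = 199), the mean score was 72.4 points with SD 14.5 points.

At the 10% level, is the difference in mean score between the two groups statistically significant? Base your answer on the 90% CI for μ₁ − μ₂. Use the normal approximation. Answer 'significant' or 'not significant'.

significant

SE₁ = s₁/√n₁ = 10.4/√65 = 1.2900; SE₂ = 14.5/√199 = 1.0279.
Independent samples, unequal variances: SE_diff = √(SE₁² + SE₂²) = √(1.6641 + 1.05657841) = 1.6494.
z* = 1.645, so margin of error = 1.645 × 1.6494 = 2.7133.
Difference in means = 59.4 − 72.4 = -13.0000.
-13.0000 ± 2.7133 → (-15.7133, -10.2867).
The interval (-15.7133, -10.2867) does not contain 0, so the difference is significant.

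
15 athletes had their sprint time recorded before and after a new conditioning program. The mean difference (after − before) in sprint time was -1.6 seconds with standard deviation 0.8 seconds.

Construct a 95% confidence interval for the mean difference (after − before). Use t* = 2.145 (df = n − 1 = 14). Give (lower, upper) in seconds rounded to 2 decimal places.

(-2.04, -1.16)

Paired design: SE = s_d/√n = 0.8/√15 = 0.2066.
t* = 2.145; margin of error = 2.145 × 0.2066 = 0.4432.
-1.6 ± 0.4432 → (-2.04, -1.16).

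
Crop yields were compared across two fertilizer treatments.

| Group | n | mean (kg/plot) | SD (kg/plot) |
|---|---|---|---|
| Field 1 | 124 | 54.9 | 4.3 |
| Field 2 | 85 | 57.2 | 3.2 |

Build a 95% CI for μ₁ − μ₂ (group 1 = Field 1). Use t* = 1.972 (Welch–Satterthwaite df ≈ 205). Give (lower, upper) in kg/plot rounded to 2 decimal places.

(-3.32, -1.28)

Standard errors of each mean: 4.3/√124 = 0.3862 and 3.2/√85 = 0.3471.
SE(x̄₁ − x̄₂) = √(0.3862² + 0.3471²) = 0.5193 for independent samples with unequal variances.
With t* = 1.972, the margin is 1.972 × 0.5193 = 1.0241.
x̄₁ − x̄₂ = 54.9 − 57.2 = -2.3000; the interval is -2.3000 ± 1.0241 = (-3.32, -1.28).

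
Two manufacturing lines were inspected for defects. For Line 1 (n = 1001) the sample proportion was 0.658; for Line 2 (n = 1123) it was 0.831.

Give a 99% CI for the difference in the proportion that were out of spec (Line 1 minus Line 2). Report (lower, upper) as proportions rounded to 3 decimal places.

(-0.221, -0.125)

SE₁ = √(p̂₁(1−p̂₁)/n₁) = √(0.6580·0.3420/1001) = 0.01499; SE₂ = √(0.8310·0.1690/1123) = 0.01118.
Independent samples: SE of the difference = √(SE₁² + SE₂²) = √(0.0002247001 + 0.0001249924) = 0.01870.
z* for 99% confidence is 2.576, so the margin of error is 2.576 × 0.01870 = 0.04817.
Point estimate p̂₁ − p̂₂ = 0.6580 − 0.8310 = -0.1730.
-0.1730 ± 0.04817 → (-0.221, -0.125).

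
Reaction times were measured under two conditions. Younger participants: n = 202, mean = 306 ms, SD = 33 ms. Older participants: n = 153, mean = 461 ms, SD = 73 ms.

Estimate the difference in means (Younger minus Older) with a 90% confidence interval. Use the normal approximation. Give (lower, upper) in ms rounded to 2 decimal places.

SE₁ = s₁/√n₁ = 33/√202 = 2.3219; SE₂ = 73/√153 = 5.9017.
Independent samples, unequal variances: SE_diff = √(SE₁² + SE₂²) = √(5.39121961 + 34.83006289) = 6.3420.
z* = 1.645, so margin of error = 1.645 × 6.3420 = 10.4326.
Difference in means = 306 − 461 = -155.0000.
-155.0000 ± 10.4326 → (-165.43, -144.57).

(-165.43, -144.57)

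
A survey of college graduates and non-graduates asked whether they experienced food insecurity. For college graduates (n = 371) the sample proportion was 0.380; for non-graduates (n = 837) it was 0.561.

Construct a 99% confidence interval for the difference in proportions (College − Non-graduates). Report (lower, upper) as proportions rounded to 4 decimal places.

(-0.2595, -0.1025)

SE₁ = √(p̂₁(1−p̂₁)/n₁) = √(0.3800·0.6200/371) = 0.02520; SE₂ = √(0.5610·0.4390/837) = 0.01715.
Independent samples: SE of the difference = √(SE₁² + SE₂²) = √(0.00063504 + 0.0002941225) = 0.03048.
z* for 99% confidence is 2.576, so the margin of error is 2.576 × 0.03048 = 0.07852.
Point estimate p̂₁ − p̂₂ = 0.3800 − 0.5610 = -0.1810.
-0.1810 ± 0.07852 → (-0.2595, -0.1025).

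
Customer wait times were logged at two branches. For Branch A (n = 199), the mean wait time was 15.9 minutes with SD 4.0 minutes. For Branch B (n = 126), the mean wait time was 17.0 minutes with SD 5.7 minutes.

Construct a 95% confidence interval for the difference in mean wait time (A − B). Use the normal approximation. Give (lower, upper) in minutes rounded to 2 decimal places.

(-2.24, 0.04)

Standard errors of each mean: 4.0/√199 = 0.2836 and 5.7/√126 = 0.5078.
SE(x̄₁ − x̄₂) = √(0.2836² + 0.5078²) = 0.5816 for independent samples with unequal variances.
With z* = 1.960, the margin is 1.960 × 0.5816 = 1.1399.
x̄₁ − x̄₂ = 15.9 − 17.0 = -1.1000; the interval is -1.1000 ± 1.1399 = (-2.24, 0.04).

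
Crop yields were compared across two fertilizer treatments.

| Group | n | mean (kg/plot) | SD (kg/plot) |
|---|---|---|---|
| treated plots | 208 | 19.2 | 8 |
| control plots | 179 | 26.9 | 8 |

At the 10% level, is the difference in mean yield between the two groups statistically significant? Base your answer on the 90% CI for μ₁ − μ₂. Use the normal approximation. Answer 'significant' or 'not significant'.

significant

Standard errors of each mean: 8/√208 = 0.5547 and 8/√179 = 0.5979.
SE(x̄₁ − x̄₂) = √(0.5547² + 0.5979²) = 0.8156 for independent samples with unequal variances.
With z* = 1.645, the margin is 1.645 × 0.8156 = 1.3417.
x̄₁ − x̄₂ = 19.2 − 26.9 = -7.7000; the interval is -7.7000 ± 1.3417 = (-9.0417, -6.3583).
The interval (-9.0417, -6.3583) does not contain 0, so the difference is significant.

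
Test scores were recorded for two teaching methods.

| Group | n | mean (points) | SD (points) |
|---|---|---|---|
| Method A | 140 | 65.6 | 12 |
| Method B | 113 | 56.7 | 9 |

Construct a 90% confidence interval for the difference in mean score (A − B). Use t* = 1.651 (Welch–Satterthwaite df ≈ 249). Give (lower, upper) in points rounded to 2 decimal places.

(6.72, 11.08)

Standard errors of each mean: 12/√140 = 1.0142 and 9/√113 = 0.8466.
SE(x̄₁ − x̄₂) = √(1.0142² + 0.8466²) = 1.3211 for independent samples with unequal variances.
With t* = 1.651, the margin is 1.651 × 1.3211 = 2.1811.
x̄₁ − x̄₂ = 65.6 − 56.7 = 8.9000; the interval is 8.9000 ± 2.1811 = (6.72, 11.08).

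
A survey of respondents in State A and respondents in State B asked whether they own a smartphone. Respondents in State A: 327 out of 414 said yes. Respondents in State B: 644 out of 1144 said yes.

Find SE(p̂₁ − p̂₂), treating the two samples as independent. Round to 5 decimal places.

p̂₁ = 327/414 = 0.7899 and p̂₂ = 644/1144 = 0.5629.
SE₁ = √(p̂₁(1−p̂₁)/n₁) = √(0.7899·0.2101/414) = 0.02002; SE₂ = √(0.5629·0.4371/1144) = 0.01467.
Independent samples: SE of the difference = √(SE₁² + SE₂²) = √(0.0004008004 + 0.0002152089) = 0.02482.

0.02482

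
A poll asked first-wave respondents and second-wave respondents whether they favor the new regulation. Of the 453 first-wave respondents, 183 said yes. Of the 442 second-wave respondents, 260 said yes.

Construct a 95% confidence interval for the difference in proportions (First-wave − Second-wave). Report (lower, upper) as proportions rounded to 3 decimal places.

First, p̂₁ = 183/453 = 0.4040; p̂₂ = 260/442 = 0.5882.
The two standard errors are √(0.4040×0.5960/453) = 0.02305 and √(0.5882×0.4118/442) = 0.02341.
Because the samples are independent, SE_diff = √(0.02305² + 0.02341²) = 0.03285.
Using z* = 1.960 for 95%, ME = 1.960 × 0.03285 = 0.06439.
p̂₁ − p̂₂ = -0.1842; interval -0.1842 ± 0.06439 gives (-0.249, -0.120).

(-0.249, -0.120)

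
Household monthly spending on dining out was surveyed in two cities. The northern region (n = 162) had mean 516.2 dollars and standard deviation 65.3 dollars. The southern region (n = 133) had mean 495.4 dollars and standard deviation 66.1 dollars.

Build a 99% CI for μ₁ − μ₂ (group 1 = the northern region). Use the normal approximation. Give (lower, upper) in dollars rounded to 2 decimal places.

Standard errors of each mean: 65.3/√162 = 5.1305 and 66.1/√133 = 5.7316.
SE(x̄₁ − x̄₂) = √(5.1305² + 5.7316²) = 7.6924 for independent samples with unequal variances.
With z* = 2.576, the margin is 2.576 × 7.6924 = 19.8156.
x̄₁ − x̄₂ = 516.2 − 495.4 = 20.8000; the interval is 20.8000 ± 19.8156 = (0.98, 40.62).

(0.98, 40.62)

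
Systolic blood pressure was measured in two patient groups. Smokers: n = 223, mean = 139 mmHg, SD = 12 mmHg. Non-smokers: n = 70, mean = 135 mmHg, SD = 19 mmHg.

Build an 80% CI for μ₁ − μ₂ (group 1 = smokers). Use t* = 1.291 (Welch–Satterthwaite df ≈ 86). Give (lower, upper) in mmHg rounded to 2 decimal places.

(0.89, 7.11)

Per-group SEs: s₁/√n₁ = 12/√223 = 0.8036, s₂/√n₂ = 19/√70 = 2.2709.
Unpooled SE of the difference: √(0.64577296 + 5.15698681) = 2.4089.
Margin of error = t* · SE = 1.291 × 2.4089 = 3.1099.
x̄₁ − x̄₂ = 139 − 135 = 4.0000.
CI: 4.0000 ± 3.1099 = (0.89, 7.11).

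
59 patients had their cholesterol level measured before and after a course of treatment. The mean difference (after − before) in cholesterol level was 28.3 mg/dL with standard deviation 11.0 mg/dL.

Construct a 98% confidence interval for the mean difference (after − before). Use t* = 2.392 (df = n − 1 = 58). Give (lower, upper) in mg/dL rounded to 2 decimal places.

(24.87, 31.73)

This is a matched-pairs design, so SE = s_d/√n = 11.0/√59 = 1.4321.
Margin = 2.392 × 1.4321 = 3.4256; the interval is 28.3 ± 3.4256 = (24.87, 31.73).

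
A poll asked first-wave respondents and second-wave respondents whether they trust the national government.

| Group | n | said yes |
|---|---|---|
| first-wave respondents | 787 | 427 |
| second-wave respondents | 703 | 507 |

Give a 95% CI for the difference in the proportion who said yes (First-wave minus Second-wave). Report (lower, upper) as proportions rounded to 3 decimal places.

p̂₁ = 427/787 = 0.5426 and p̂₂ = 507/703 = 0.7212.
SE₁ = √(p̂₁(1−p̂₁)/n₁) = √(0.5426·0.4574/787) = 0.01776; SE₂ = √(0.7212·0.2788/703) = 0.01691.
Independent samples: SE of the difference = √(SE₁² + SE₂²) = √(0.0003154176 + 0.0002859481) = 0.02452.
z* for 95% confidence is 1.960, so the margin of error is 1.960 × 0.02452 = 0.04806.
Point estimate p̂₁ − p̂₂ = 0.5426 − 0.7212 = -0.1786.
-0.1786 ± 0.04806 → (-0.227, -0.131).

(-0.227, -0.131)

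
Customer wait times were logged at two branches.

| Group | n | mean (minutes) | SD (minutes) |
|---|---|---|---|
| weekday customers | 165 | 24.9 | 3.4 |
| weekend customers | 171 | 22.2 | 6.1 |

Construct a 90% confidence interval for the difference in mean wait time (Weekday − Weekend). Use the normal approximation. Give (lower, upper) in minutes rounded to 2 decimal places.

SE₁ = s₁/√n₁ = 3.4/√165 = 0.2647; SE₂ = 6.1/√171 = 0.4665.
Independent samples, unequal variances: SE_diff = √(SE₁² + SE₂²) = √(0.07006609 + 0.21762225) = 0.5364.
z* = 1.645, so margin of error = 1.645 × 0.5364 = 0.8824.
Difference in means = 24.9 − 22.2 = 2.7000.
2.7000 ± 0.8824 → (1.82, 3.58).

(1.82, 3.58)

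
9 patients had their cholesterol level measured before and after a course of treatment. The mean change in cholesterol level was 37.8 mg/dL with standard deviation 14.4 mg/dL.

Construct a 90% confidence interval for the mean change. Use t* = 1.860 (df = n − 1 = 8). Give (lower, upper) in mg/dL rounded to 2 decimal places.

This is a matched-pairs design, so SE = s_d/√n = 14.4/√9 = 4.8000.
Margin = 1.860 × 4.8000 = 8.9280; the interval is 37.8 ± 8.9280 = (28.87, 46.73).

(28.87, 46.73)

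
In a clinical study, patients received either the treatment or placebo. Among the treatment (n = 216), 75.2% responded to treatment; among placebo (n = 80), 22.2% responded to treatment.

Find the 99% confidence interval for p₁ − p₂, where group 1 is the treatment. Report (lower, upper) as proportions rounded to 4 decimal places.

(0.3884, 0.6716)

Each SE is √(p̂(1−p̂)/n): √(0.7520·0.2480/216) = 0.02938 and √(0.2220·0.7780/80) = 0.04646.
SE(p̂₁ − p̂₂) = √(SE₁² + SE₂²) = √(0.0008631844 + 0.0021585316) = 0.05497, since the two samples are independent.
At 99% confidence z* = 2.576; margin = 2.576 × 0.05497 = 0.14160.
The difference is 0.7520 − 0.2220 = 0.5300, so the interval is 0.5300 ± 0.14160 = (0.3884, 0.6716).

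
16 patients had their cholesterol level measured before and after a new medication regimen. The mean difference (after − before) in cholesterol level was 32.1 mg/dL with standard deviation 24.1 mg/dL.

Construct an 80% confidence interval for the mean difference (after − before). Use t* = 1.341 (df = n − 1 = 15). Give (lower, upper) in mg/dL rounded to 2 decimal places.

Paired design: SE = s_d/√n = 24.1/√16 = 6.0250.
t* = 1.341; margin of error = 1.341 × 6.0250 = 8.0795.
32.1 ± 8.0795 → (24.02, 40.18).

(24.02, 40.18)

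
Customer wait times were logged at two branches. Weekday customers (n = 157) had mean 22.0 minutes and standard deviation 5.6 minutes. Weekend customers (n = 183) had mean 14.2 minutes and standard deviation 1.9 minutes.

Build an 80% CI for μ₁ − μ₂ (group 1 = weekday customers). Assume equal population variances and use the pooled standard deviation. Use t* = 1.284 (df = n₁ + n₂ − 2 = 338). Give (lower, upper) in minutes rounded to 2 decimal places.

s_p = √[((n₁−1)s₁² + (n₂−1)s₂²)/(n₁+n₂−2)] = √[(156·5.6² + 182·1.9²)/338] = 4.0519.
SE = 4.0519·√(1/157 + 1/183) = 0.4408.
With t* = 1.284, margin = 1.284 × 0.4408 = 0.5660.
x̄₁ − x̄₂ = 22.0 − 14.2 = 7.8000; interval 7.8000 ± 0.5660 = (7.23, 8.37).

(7.23, 8.37)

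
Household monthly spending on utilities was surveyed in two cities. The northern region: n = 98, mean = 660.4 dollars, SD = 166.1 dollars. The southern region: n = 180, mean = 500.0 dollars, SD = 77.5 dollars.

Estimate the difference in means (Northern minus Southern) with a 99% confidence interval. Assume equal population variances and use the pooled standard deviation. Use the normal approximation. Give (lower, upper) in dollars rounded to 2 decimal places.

(122.70, 198.10)

Pooled variance s_p² = [97·166.1² + 179·77.5²] / (98+180−2) = 13591.5657, so s_p = 116.5829.
SE_diff = s_p·√(1/n₁ + 1/n₂) = 116.5829·√(1/98 + 1/180) = 14.6355.
z* = 2.576; margin = 2.576 × 14.6355 = 37.7010.
Difference = 660.4 − 500.0 = 160.4000.
160.4000 ± 37.7010 → (122.70, 198.10).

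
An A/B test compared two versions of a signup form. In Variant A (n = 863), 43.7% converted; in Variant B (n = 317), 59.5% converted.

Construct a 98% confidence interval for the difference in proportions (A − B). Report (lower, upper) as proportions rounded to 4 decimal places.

(-0.2332, -0.0828)

SE₁ = √(p̂₁(1−p̂₁)/n₁) = √(0.4370·0.5630/863) = 0.01688; SE₂ = √(0.5950·0.4050/317) = 0.02757.
Independent samples: SE of the difference = √(SE₁² + SE₂²) = √(0.0002849344 + 0.0007601049) = 0.03233.
z* for 98% confidence is 2.326, so the margin of error is 2.326 × 0.03233 = 0.07520.
Point estimate p̂₁ − p̂₂ = 0.4370 − 0.5950 = -0.1580.
-0.1580 ± 0.07520 → (-0.2332, -0.0828).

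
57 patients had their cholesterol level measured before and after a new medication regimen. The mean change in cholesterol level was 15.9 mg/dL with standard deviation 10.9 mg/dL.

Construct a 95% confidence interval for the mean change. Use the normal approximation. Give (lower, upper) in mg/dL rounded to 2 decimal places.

Paired design: SE = s_d/√n = 10.9/√57 = 1.4437.
z* = 1.960; margin of error = 1.960 × 1.4437 = 2.8297.
15.9 ± 2.8297 → (13.07, 18.73).

(13.07, 18.73)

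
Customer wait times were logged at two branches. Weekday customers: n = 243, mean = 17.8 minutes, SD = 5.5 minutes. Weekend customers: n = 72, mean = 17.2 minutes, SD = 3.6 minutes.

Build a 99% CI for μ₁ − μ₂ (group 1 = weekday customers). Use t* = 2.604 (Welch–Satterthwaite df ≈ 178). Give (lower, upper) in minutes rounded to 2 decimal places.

Standard errors of each mean: 5.5/√243 = 0.3528 and 3.6/√72 = 0.4243.
SE(x̄₁ − x̄₂) = √(0.3528² + 0.4243²) = 0.5518 for independent samples with unequal variances.
With t* = 2.604, the margin is 2.604 × 0.5518 = 1.4369.
x̄₁ − x̄₂ = 17.8 − 17.2 = 0.6000; the interval is 0.6000 ± 1.4369 = (-0.84, 2.04).

(-0.84, 2.04)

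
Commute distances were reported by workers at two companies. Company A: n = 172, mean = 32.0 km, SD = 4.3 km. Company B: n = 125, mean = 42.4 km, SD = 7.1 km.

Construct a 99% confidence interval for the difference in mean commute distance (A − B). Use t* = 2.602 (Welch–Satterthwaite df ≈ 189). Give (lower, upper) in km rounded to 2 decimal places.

(-12.26, -8.54)

Per-group SEs: s₁/√n₁ = 4.3/√172 = 0.3279, s₂/√n₂ = 7.1/√125 = 0.6350.
Unpooled SE of the difference: √(0.10751841 + 0.403225) = 0.7147.
Margin of error = t* · SE = 2.602 × 0.7147 = 1.8596.
x̄₁ − x̄₂ = 32.0 − 42.4 = -10.4000.
CI: -10.4000 ± 1.8596 = (-12.26, -8.54).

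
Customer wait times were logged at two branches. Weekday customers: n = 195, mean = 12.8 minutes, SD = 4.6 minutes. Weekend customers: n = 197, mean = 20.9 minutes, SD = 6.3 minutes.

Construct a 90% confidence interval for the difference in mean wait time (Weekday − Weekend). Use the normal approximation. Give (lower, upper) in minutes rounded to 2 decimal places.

Standard errors of each mean: 4.6/√195 = 0.3294 and 6.3/√197 = 0.4489.
SE(x̄₁ − x̄₂) = √(0.3294² + 0.4489²) = 0.5568 for independent samples with unequal variances.
With z* = 1.645, the margin is 1.645 × 0.5568 = 0.9159.
x̄₁ − x̄₂ = 12.8 − 20.9 = -8.1000; the interval is -8.1000 ± 0.9159 = (-9.02, -7.18).

(-9.02, -7.18)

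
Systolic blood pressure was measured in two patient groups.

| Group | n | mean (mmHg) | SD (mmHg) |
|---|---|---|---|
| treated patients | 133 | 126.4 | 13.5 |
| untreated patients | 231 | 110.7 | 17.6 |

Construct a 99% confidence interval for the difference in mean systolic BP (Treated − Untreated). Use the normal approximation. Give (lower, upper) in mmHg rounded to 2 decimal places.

(11.46, 19.94)

SE₁ = s₁/√n₁ = 13.5/√133 = 1.1706; SE₂ = 17.6/√231 = 1.1580.
Independent samples, unequal variances: SE_diff = √(SE₁² + SE₂²) = √(1.37030436 + 1.340964) = 1.6466.
z* = 2.576, so margin of error = 2.576 × 1.6466 = 4.2416.
Difference in means = 126.4 − 110.7 = 15.7000.
15.7000 ± 4.2416 → (11.46, 19.94).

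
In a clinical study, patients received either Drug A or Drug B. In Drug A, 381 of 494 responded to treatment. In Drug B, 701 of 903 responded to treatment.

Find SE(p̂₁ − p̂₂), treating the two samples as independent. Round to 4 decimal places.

0.0234

p̂₁ = 381/494 = 0.7713 and p̂₂ = 701/903 = 0.7763.
SE₁ = √(p̂₁(1−p̂₁)/n₁) = √(0.7713·0.2287/494) = 0.01890; SE₂ = √(0.7763·0.2237/903) = 0.01387.
Independent samples: SE of the difference = √(SE₁² + SE₂²) = √(0.00035721 + 0.0001923769) = 0.02344.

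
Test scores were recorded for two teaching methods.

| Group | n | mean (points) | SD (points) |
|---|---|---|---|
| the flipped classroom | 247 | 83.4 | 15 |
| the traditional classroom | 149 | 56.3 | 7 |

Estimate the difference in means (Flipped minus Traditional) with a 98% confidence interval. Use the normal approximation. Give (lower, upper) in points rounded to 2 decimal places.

(24.51, 29.69)

SE₁ = s₁/√n₁ = 15/√247 = 0.9544; SE₂ = 7/√149 = 0.5735.
Independent samples, unequal variances: SE_diff = √(SE₁² + SE₂²) = √(0.91087936 + 0.32890225) = 1.1135.
z* = 2.326, so margin of error = 2.326 × 1.1135 = 2.5900.
Difference in means = 83.4 − 56.3 = 27.1000.
27.1000 ± 2.5900 → (24.51, 29.69).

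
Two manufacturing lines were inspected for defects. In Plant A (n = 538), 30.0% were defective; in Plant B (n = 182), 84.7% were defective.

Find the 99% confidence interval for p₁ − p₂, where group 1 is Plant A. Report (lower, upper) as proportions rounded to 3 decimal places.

Each SE is √(p̂(1−p̂)/n): √(0.3000·0.7000/538) = 0.01976 and √(0.8470·0.1530/182) = 0.02668.
SE(p̂₁ − p̂₂) = √(SE₁² + SE₂²) = √(0.0003904576 + 0.0007118224) = 0.03320, since the two samples are independent.
At 99% confidence z* = 2.576; margin = 2.576 × 0.03320 = 0.08552.
The difference is 0.3000 − 0.8470 = -0.5470, so the interval is -0.5470 ± 0.08552 = (-0.633, -0.461).

(-0.633, -0.461)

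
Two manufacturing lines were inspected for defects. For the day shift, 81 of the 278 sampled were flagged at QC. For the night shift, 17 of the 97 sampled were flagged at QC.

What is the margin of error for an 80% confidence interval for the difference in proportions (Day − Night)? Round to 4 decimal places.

p̂₁ = 81/278 = 0.2914 and p̂₂ = 17/97 = 0.1753.
SE₁ = √(p̂₁(1−p̂₁)/n₁) = √(0.2914·0.7086/278) = 0.02725; SE₂ = √(0.1753·0.8247/97) = 0.03861.
Independent samples: SE of the difference = √(SE₁² + SE₂²) = √(0.0007425625 + 0.0014907321) = 0.04726.
z* for 80% confidence is 1.282, so the margin of error is 1.282 × 0.04726 = 0.06059.

0.0606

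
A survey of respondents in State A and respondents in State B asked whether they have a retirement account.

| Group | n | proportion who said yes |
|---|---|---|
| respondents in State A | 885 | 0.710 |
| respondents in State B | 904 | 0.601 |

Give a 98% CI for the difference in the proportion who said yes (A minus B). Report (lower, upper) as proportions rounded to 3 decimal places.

Each SE is √(p̂(1−p̂)/n): √(0.7100·0.2900/885) = 0.01525 and √(0.6010·0.3990/904) = 0.01629.
SE(p̂₁ − p̂₂) = √(SE₁² + SE₂²) = √(0.0002325625 + 0.0002653641) = 0.02231, since the two samples are independent.
At 98% confidence z* = 2.326; margin = 2.326 × 0.02231 = 0.05189.
The difference is 0.7100 − 0.6010 = 0.1090, so the interval is 0.1090 ± 0.05189 = (0.057, 0.161).

(0.057, 0.161)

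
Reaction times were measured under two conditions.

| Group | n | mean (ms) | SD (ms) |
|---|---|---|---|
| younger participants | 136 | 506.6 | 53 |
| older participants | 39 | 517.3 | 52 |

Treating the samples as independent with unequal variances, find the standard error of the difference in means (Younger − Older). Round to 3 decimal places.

9.486

Standard errors of each mean: 53/√136 = 4.5447 and 52/√39 = 8.3267.
SE(x̄₁ − x̄₂) = √(4.5447² + 8.3267²) = 9.4862 for independent samples with unequal variances.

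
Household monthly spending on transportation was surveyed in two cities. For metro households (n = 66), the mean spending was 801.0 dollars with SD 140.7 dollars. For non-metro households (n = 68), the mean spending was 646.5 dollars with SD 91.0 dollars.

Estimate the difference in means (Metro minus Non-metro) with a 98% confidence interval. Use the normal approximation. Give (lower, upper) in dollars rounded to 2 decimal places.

Standard errors of each mean: 140.7/√66 = 17.3190 and 91.0/√68 = 11.0354.
SE(x̄₁ − x̄₂) = √(17.3190² + 11.0354²) = 20.5360 for independent samples with unequal variances.
With z* = 2.326, the margin is 2.326 × 20.5360 = 47.7667.
x̄₁ − x̄₂ = 801.0 − 646.5 = 154.5000; the interval is 154.5000 ± 47.7667 = (106.73, 202.27).

(106.73, 202.27)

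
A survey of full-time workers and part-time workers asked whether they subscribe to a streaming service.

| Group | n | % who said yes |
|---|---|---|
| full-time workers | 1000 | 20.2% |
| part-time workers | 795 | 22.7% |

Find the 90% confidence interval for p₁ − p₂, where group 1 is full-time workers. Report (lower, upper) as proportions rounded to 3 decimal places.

The two standard errors are √(0.2020×0.7980/1000) = 0.01270 and √(0.2270×0.7730/795) = 0.01486.
Because the samples are independent, SE_diff = √(0.01270² + 0.01486²) = 0.01955.
Using z* = 1.645 for 90%, ME = 1.645 × 0.01955 = 0.03216.
p̂₁ − p̂₂ = -0.0250; interval -0.0250 ± 0.03216 gives (-0.057, 0.007).

(-0.057, 0.007)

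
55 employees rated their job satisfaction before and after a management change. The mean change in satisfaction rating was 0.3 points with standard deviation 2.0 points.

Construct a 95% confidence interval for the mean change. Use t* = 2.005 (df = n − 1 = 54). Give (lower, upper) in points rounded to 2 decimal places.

(-0.24, 0.84)

This is a matched-pairs design, so SE = s_d/√n = 2.0/√55 = 0.2697.
Margin = 2.005 × 0.2697 = 0.5407; the interval is 0.3 ± 0.5407 = (-0.24, 0.84).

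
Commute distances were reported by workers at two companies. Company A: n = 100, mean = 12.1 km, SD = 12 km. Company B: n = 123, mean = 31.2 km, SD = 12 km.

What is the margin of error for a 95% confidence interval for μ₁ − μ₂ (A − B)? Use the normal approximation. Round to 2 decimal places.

3.17

Standard errors of each mean: 12/√100 = 1.2000 and 12/√123 = 1.0820.
SE(x̄₁ − x̄₂) = √(1.2000² + 1.0820²) = 1.6158 for independent samples with unequal variances.
With z* = 1.960, the margin is 1.960 × 1.6158 = 3.1670.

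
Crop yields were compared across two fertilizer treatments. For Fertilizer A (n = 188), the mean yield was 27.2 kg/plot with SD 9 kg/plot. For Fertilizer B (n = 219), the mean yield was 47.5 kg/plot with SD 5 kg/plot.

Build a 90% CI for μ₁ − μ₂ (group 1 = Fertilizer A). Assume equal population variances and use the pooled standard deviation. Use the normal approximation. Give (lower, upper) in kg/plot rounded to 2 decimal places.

Pooled variance s_p² = [187·9² + 218·5²] / (188+219−2) = 50.8568, so s_p = 7.1314.
SE_diff = s_p·√(1/n₁ + 1/n₂) = 7.1314·√(1/188 + 1/219) = 0.7090.
z* = 1.645; margin = 1.645 × 0.7090 = 1.1663.
Difference = 27.2 − 47.5 = -20.3000.
-20.3000 ± 1.1663 → (-21.47, -19.13).

(-21.47, -19.13)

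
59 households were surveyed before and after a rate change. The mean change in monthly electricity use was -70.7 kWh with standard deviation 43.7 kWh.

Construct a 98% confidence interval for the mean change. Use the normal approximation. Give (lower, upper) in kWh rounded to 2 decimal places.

(-83.93, -57.47)

This is a matched-pairs design, so SE = s_d/√n = 43.7/√59 = 5.6893.
Margin = 2.326 × 5.6893 = 13.2333; the interval is -70.7 ± 13.2333 = (-83.93, -57.47).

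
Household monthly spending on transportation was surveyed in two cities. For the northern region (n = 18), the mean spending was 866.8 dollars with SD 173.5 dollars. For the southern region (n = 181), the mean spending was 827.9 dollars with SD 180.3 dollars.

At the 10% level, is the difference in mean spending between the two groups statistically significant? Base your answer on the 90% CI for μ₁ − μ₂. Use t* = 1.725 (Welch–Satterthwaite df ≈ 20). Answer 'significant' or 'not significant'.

SE₁ = s₁/√n₁ = 173.5/√18 = 40.8943; SE₂ = 180.3/√181 = 13.4016.
Independent samples, unequal variances: SE_diff = √(SE₁² + SE₂²) = √(1672.34377249 + 179.60288256) = 43.0342.
t* = 1.725, so margin of error = 1.725 × 43.0342 = 74.2340.
Difference in means = 866.8 − 827.9 = 38.9000.
38.9000 ± 74.2340 → (-35.3340, 113.1340).
The interval (-35.3340, 113.1340) contains 0, so the difference is not significant.

not significant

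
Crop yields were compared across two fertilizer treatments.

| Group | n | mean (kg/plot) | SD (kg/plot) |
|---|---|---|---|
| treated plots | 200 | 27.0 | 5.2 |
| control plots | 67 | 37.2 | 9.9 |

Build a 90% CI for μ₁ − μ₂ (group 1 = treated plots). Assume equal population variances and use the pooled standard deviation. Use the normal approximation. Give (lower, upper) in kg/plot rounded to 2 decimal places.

(-11.75, -8.65)

Pooled variance s_p² = [199·5.2² + 66·9.9²] / (200+67−2) = 44.7155, so s_p = 6.6870.
SE_diff = s_p·√(1/n₁ + 1/n₂) = 6.6870·√(1/200 + 1/67) = 0.9439.
z* = 1.645; margin = 1.645 × 0.9439 = 1.5527.
Difference = 27.0 − 37.2 = -10.2000.
-10.2000 ± 1.5527 → (-11.75, -8.65).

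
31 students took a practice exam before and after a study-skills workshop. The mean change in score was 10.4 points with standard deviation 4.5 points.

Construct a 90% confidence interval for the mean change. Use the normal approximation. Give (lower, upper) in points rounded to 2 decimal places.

(9.07, 11.73)

Paired design: SE = s_d/√n = 4.5/√31 = 0.8082.
z* = 1.645; margin of error = 1.645 × 0.8082 = 1.3295.
10.4 ± 1.3295 → (9.07, 11.73).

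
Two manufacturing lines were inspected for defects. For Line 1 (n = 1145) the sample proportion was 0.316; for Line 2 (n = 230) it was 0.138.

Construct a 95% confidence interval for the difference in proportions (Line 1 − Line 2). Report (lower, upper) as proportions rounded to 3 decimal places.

The two standard errors are √(0.3160×0.6840/1145) = 0.01374 and √(0.1380×0.8620/230) = 0.02274.
Because the samples are independent, SE_diff = √(0.01374² + 0.02274²) = 0.02657.
Using z* = 1.960 for 95%, ME = 1.960 × 0.02657 = 0.05208.
p̂₁ − p̂₂ = 0.1780; interval 0.1780 ± 0.05208 gives (0.126, 0.230).

(0.126, 0.230)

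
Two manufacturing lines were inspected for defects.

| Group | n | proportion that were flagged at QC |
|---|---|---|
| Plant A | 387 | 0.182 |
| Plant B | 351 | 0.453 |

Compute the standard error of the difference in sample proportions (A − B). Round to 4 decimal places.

The two standard errors are √(0.1820×0.8180/387) = 0.01961 and √(0.4530×0.5470/351) = 0.02657.
Because the samples are independent, SE_diff = √(0.01961² + 0.02657²) = 0.03302.

0.0330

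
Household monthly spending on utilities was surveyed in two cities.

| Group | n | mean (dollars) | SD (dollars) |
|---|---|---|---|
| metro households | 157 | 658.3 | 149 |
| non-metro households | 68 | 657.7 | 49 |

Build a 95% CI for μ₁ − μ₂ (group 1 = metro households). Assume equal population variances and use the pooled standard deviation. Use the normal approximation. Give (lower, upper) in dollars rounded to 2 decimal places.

(-35.67, 36.87)

s_p = √[((n₁−1)s₁² + (n₂−1)s₂²)/(n₁+n₂−2)] = √[(156·149² + 67·49²)/223] = 127.4838.
SE = 127.4838·√(1/157 + 1/68) = 18.5073.
With z* = 1.960, margin = 1.960 × 18.5073 = 36.2743.
x̄₁ − x̄₂ = 658.3 − 657.7 = 0.6000; interval 0.6000 ± 36.2743 = (-35.67, 36.87).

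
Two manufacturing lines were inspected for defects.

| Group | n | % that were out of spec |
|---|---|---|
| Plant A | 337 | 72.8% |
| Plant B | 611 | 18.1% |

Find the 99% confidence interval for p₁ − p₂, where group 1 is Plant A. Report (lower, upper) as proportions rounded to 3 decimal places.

The two standard errors are √(0.7280×0.2720/337) = 0.02424 and √(0.1810×0.8190/611) = 0.01558.
Because the samples are independent, SE_diff = √(0.02424² + 0.01558²) = 0.02882.
Using z* = 2.576 for 99%, ME = 2.576 × 0.02882 = 0.07424.
p̂₁ − p̂₂ = 0.5470; interval 0.5470 ± 0.07424 gives (0.473, 0.621).

(0.473, 0.621)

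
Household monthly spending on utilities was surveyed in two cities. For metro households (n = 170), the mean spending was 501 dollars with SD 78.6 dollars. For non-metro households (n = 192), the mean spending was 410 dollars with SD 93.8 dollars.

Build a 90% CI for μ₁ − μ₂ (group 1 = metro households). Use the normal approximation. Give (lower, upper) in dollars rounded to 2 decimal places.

Standard errors of each mean: 78.6/√170 = 6.0283 and 93.8/√192 = 6.7694.
SE(x̄₁ − x̄₂) = √(6.0283² + 6.7694²) = 9.0645 for independent samples with unequal variances.
With z* = 1.645, the margin is 1.645 × 9.0645 = 14.9111.
x̄₁ − x̄₂ = 501 − 410 = 91.0000; the interval is 91.0000 ± 14.9111 = (76.09, 105.91).

(76.09, 105.91)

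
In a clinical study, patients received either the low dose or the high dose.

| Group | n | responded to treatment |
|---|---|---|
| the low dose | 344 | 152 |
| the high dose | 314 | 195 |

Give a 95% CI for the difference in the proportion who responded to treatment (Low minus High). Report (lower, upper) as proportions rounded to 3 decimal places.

(-0.254, -0.104)

p̂₁ = 152/344 = 0.4419 and p̂₂ = 195/314 = 0.6210.
SE₁ = √(p̂₁(1−p̂₁)/n₁) = √(0.4419·0.5581/344) = 0.02678; SE₂ = √(0.6210·0.3790/314) = 0.02738.
Independent samples: SE of the difference = √(SE₁² + SE₂²) = √(0.0007171684 + 0.0007496644) = 0.03830.
z* for 95% confidence is 1.960, so the margin of error is 1.960 × 0.03830 = 0.07507.
Point estimate p̂₁ − p̂₂ = 0.4419 − 0.6210 = -0.1791.
-0.1791 ± 0.07507 → (-0.254, -0.104).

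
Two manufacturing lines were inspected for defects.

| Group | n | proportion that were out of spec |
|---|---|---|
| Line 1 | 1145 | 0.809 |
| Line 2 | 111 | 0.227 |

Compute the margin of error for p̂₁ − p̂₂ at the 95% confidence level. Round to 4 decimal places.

Each SE is √(p̂(1−p̂)/n): √(0.8090·0.1910/1145) = 0.01162 and √(0.2270·0.7730/111) = 0.03976.
SE(p̂₁ − p̂₂) = √(SE₁² + SE₂²) = √(0.0001350244 + 0.0015808576) = 0.04142, since the two samples are independent.
At 95% confidence z* = 1.960; margin = 1.960 × 0.04142 = 0.08118.

0.0812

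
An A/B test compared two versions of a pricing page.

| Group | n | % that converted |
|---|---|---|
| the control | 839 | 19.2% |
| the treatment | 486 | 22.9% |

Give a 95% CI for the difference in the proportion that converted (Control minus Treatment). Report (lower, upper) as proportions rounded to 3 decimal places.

(-0.083, 0.009)

Each SE is √(p̂(1−p̂)/n): √(0.1920·0.8080/839) = 0.01360 and √(0.2290·0.7710/486) = 0.01906.
SE(p̂₁ − p̂₂) = √(SE₁² + SE₂²) = √(0.00018496 + 0.0003632836) = 0.02341, since the two samples are independent.
At 95% confidence z* = 1.960; margin = 1.960 × 0.02341 = 0.04588.
The difference is 0.1920 − 0.2290 = -0.0370, so the interval is -0.0370 ± 0.04588 = (-0.083, 0.009).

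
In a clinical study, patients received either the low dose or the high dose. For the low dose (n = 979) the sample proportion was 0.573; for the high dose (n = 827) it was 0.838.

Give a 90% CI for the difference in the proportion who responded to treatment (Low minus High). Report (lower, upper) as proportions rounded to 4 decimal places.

The two standard errors are √(0.5730×0.4270/979) = 0.01581 and √(0.8380×0.1620/827) = 0.01281.
Because the samples are independent, SE_diff = √(0.01581² + 0.01281²) = 0.02035.
Using z* = 1.645 for 90%, ME = 1.645 × 0.02035 = 0.03348.
p̂₁ − p̂₂ = -0.2650; interval -0.2650 ± 0.03348 gives (-0.2985, -0.2315).

(-0.2985, -0.2315)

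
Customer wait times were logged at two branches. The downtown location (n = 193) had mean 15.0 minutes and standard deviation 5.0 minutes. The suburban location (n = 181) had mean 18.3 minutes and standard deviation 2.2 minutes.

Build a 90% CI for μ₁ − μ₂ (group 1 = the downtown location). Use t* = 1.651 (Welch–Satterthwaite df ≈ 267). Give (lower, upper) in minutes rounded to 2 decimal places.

(-3.95, -2.65)

SE₁ = s₁/√n₁ = 5.0/√193 = 0.3599; SE₂ = 2.2/√181 = 0.1635.
Independent samples, unequal variances: SE_diff = √(SE₁² + SE₂²) = √(0.12952801 + 0.02673225) = 0.3953.
t* = 1.651, so margin of error = 1.651 × 0.3953 = 0.6526.
Difference in means = 15.0 − 18.3 = -3.3000.
-3.3000 ± 0.6526 → (-3.95, -2.65).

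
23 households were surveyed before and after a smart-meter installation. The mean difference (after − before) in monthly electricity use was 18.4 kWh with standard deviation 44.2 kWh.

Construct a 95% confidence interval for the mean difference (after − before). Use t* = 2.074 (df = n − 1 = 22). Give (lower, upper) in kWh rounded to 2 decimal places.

(-0.71, 37.51)

Paired design: SE = s_d/√n = 44.2/√23 = 9.2163.
t* = 2.074; margin of error = 2.074 × 9.2163 = 19.1146.
18.4 ± 19.1146 → (-0.71, 37.51).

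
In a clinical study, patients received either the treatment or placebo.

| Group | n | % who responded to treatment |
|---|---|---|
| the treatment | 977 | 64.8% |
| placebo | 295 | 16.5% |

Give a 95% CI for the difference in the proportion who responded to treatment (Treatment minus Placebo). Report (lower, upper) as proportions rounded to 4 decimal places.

(0.4311, 0.5349)

The two standard errors are √(0.6480×0.3520/977) = 0.01528 and √(0.1650×0.8350/295) = 0.02161.
Because the samples are independent, SE_diff = √(0.01528² + 0.02161²) = 0.02647.
Using z* = 1.960 for 95%, ME = 1.960 × 0.02647 = 0.05188.
p̂₁ − p̂₂ = 0.4830; interval 0.4830 ± 0.05188 gives (0.4311, 0.5349).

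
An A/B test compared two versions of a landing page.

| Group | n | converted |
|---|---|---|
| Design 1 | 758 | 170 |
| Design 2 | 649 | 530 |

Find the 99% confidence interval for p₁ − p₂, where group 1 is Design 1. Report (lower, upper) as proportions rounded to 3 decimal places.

(-0.648, -0.537)

Sample proportions: 170/758 = 0.2243, 530/649 = 0.8166.
Each SE is √(p̂(1−p̂)/n): √(0.2243·0.7757/758) = 0.01515 and √(0.8166·0.1834/649) = 0.01519.
SE(p̂₁ − p̂₂) = √(SE₁² + SE₂²) = √(0.0002295225 + 0.0002307361) = 0.02145, since the two samples are independent.
At 99% confidence z* = 2.576; margin = 2.576 × 0.02145 = 0.05526.
The difference is 0.2243 − 0.8166 = -0.5923, so the interval is -0.5923 ± 0.05526 = (-0.648, -0.537).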